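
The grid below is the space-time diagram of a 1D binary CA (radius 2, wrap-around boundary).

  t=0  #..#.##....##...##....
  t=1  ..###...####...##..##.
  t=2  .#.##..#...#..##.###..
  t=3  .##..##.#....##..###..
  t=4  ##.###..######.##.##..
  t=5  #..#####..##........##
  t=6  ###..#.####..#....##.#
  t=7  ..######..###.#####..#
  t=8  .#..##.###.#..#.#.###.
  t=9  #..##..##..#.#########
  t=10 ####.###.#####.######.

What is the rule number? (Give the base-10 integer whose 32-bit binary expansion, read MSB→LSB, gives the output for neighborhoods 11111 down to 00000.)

2461879658

  [31] ##### => #  t=4,i=10
  [30] ####. => .  t=1,i=10
  [29] ###.# => .  t=4,i=13
  [28] ###.. => #  t=1,i=4
  [27] ##.## => .  t=2,i=16
  [26] ##.#. => .  t=3,i=7
  [25] ##..# => #  t=1,i=17
  [24] ##... => .  t=0,i=7
  [23] #.### => #  t=2,i=17
  [22] #.##. => .  t=0,i=5
  [21] #.#.# => #  t=8,i=16
  [20] #.#.. => #  t=3,i=8
  [19] #..## => #  t=1,i=18
  [18] #..#. => #  t=0,i=2
  [17] #...# => .  t=0,i=14
  [16] #.... => #  t=0,i=8
  [15] .#### => .  t=1,i=9
  [14] .###. => #  t=1,i=3
  [13] .##.# => .  t=2,i=15
  [12] .##.. => .  t=0,i=6
  [11] .#.## => #  t=0,i=4
  [10] .#.#. => #  t=8,i=15
  [9] .#..# => .  t=0,i=1
  [8] .#... => #  t=2,i=8
  [7] ..### => .  t=1,i=2
  [6] ..##. => #  t=0,i=11
  [5] ..#.# => #  t=0,i=3
  [4] ..#.. => .  t=0,i=0
  [3] ...## => #  t=0,i=10
  [2] ...#. => .  t=0,i=21
  [1] ....# => #  t=0,i=9
  [0] ..... => .  t=5,i=14
  bits 10010010101111010100110101101010 = 2461879658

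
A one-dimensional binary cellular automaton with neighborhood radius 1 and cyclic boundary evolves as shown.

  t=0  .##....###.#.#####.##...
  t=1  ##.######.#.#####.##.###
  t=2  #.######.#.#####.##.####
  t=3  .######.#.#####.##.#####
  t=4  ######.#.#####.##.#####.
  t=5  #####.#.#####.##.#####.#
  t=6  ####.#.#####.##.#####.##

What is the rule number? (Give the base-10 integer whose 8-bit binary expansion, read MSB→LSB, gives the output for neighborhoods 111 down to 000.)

  nb ###: next=#  (t=0,i=8, bit7=1)
  nb ##.: next=.  (t=0,i=2, bit6=0)
  nb #.#: next=#  (t=0,i=10, bit5=1)
  nb #..: next=#  (t=0,i=3, bit4=1)
  nb .##: next=#  (t=0,i=1, bit3=1)
  nb .#.: next=.  (t=0,i=11, bit2=0)
  nb ..#: next=#  (t=0,i=0, bit1=1)
  nb ...: next=#  (t=0,i=4, bit0=1)
  bits 10111011 = 187

187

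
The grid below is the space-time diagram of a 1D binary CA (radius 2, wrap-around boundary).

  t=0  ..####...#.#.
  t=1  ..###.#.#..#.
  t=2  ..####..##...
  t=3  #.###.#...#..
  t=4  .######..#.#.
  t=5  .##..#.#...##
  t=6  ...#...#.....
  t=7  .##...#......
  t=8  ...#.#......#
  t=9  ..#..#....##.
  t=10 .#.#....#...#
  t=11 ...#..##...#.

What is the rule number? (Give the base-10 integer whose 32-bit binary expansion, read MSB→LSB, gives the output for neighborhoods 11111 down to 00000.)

  ##### -> .   bit 31 = 0  t=4,i=3
  ####. -> #   bit 30 = 1  t=0,i=4
  ###.# -> #   bit 29 = 1  t=1,i=4
  ###.. -> .   bit 28 = 0  t=0,i=5
  ##.## -> .   bit 27 = 0  t=5,i=0
  ##.#. -> #   bit 26 = 1  t=1,i=5
  ##..# -> #   bit 25 = 1  t=2,i=6
  ##... -> #   bit 24 = 1  t=0,i=6
  #.### -> #   bit 23 = 1  t=3,i=2
  #.##. -> .   bit 22 = 0  t=5,i=1
  #.#.# -> .   bit 21 = 0  t=1,i=6
  #.#.. -> #   bit 20 = 1  t=0,i=11
  #..## -> .   bit 19 = 0  t=2,i=7
  #..#. -> .   bit 18 = 0  t=1,i=10
  #...# -> .   bit 17 = 0  t=0,i=0
  #.... -> .   bit 16 = 0  t=2,i=11
  .#### -> #   bit 15 = 1  t=0,i=3
  .###. -> #   bit 14 = 1  t=1,i=3
  .##.# -> .   bit 13 = 0  t=5,i=12
  .##.. -> .   bit 12 = 0  t=2,i=9
  .#.## -> #   bit 11 = 1  t=3,i=1
  .#.#. -> .   bit 10 = 0  t=0,i=10
  .#..# -> #   bit 9 = 1  t=1,i=9
  .#... -> .   bit 8 = 0  t=0,i=12
  ..### -> #   bit 7 = 1  t=0,i=2
  ..##. -> .   bit 6 = 0  t=2,i=8
  ..#.# -> .   bit 5 = 0  t=0,i=9
  ..#.. -> .   bit 4 = 0  t=1,i=11
  ...## -> .   bit 3 = 0  t=0,i=1
  ...#. -> #   bit 2 = 1  t=0,i=8
  ....# -> #   bit 1 = 1  t=2,i=0
  ..... -> .   bit 0 = 0  t=2,i=12
  bits 01100111100100001100101010000110 = 1737542278

1737542278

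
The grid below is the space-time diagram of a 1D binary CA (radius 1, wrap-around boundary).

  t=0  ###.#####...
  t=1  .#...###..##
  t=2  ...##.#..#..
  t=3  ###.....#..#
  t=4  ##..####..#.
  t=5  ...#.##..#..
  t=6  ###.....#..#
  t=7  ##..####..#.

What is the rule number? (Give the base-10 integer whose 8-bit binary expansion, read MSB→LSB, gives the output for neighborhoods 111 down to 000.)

  ### -> #   bit 7 = 1  t=0,i=1
  ##. -> .   bit 6 = 0  t=0,i=2
  #.# -> .   bit 5 = 0  t=0,i=3
  #.. -> .   bit 4 = 0  t=0,i=9
  .## -> .   bit 3 = 0  t=0,i=0
  .#. -> .   bit 2 = 0  t=1,i=1
  ..# -> #   bit 1 = 1  t=0,i=11
  ... -> #   bit 0 = 1  t=0,i=10
  bits 10000011 = 131

131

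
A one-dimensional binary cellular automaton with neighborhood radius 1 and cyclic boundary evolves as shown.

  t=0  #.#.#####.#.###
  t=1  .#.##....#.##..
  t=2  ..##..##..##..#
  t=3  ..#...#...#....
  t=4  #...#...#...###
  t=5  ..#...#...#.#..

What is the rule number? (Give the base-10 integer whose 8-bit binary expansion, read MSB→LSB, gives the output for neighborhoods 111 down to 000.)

  nb ###: next=.  (t=0,i=5, bit7=0)
  nb ##.: next=.  (t=0,i=0, bit6=0)
  nb #.#: next=#  (t=0,i=1, bit5=1)
  nb #..: next=.  (t=1,i=5, bit4=0)
  nb .##: next=#  (t=0,i=4, bit3=1)
  nb .#.: next=.  (t=0,i=2, bit2=0)
  nb ..#: next=.  (t=1,i=0, bit1=0)
  nb ...: next=#  (t=1,i=6, bit0=1)
  bits 00101001 = 41

41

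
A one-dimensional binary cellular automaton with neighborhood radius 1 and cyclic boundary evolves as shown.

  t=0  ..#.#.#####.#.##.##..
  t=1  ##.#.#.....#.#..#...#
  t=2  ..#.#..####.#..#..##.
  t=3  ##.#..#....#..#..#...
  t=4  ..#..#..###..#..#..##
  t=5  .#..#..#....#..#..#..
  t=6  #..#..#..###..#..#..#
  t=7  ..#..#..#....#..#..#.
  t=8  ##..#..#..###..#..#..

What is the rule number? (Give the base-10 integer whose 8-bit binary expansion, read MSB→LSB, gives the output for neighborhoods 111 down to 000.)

  ### -> .   bit 7 = 0  t=0,i=7
  ##. -> .   bit 6 = 0  t=0,i=10
  #.# -> #   bit 5 = 1  t=0,i=3
  #.. -> .   bit 4 = 0  t=0,i=19
  .## -> .   bit 3 = 0  t=0,i=6
  .#. -> .   bit 2 = 0  t=0,i=2
  ..# -> #   bit 1 = 1  t=0,i=1
  ... -> #   bit 0 = 1  t=0,i=0
  bits 00100011 = 35

35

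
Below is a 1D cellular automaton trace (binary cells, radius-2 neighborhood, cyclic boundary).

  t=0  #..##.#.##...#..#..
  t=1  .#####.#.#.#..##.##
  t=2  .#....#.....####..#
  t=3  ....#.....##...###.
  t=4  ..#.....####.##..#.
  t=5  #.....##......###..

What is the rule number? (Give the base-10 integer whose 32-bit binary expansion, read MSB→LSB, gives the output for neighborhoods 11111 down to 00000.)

378419786

  ##### -> .   bit 31 = 0  t=1,i=3
  ####. -> .   bit 30 = 0  t=1,i=4
  ###.# -> .   bit 29 = 0  t=1,i=5
  ###.. -> #   bit 28 = 1  t=2,i=15
  ##.## -> .   bit 27 = 0  t=1,i=0
  ##.#. -> #   bit 26 = 1  t=0,i=5
  ##..# -> #   bit 25 = 1  t=2,i=16
  ##... -> .   bit 24 = 0  t=0,i=10
  #.### -> #   bit 23 = 1  t=1,i=1
  #.##. -> .   bit 22 = 0  t=0,i=8
  #.#.# -> .   bit 21 = 0  t=0,i=6
  #.#.. -> .   bit 20 = 0  t=1,i=11
  #..## -> #   bit 19 = 1  t=0,i=2
  #..#. -> #   bit 18 = 1  t=0,i=15
  #...# -> #   bit 17 = 1  t=0,i=11
  #.... -> .   bit 16 = 0  t=2,i=3
  .#### -> .   bit 15 = 0  t=1,i=2
  .###. -> .   bit 14 = 0  t=3,i=16
  .##.# -> #   bit 13 = 1  t=0,i=4
  .##.. -> #   bit 12 = 1  t=0,i=9
  .#.## -> #   bit 11 = 1  t=0,i=7
  .#.#. -> .   bit 10 = 0  t=1,i=8
  .#..# -> #   bit 9 = 1  t=0,i=1
  .#... -> .   bit 8 = 0  t=2,i=2
  ..### -> .   bit 7 = 0  t=2,i=12
  ..##. -> #   bit 6 = 1  t=0,i=3
  ..#.# -> .   bit 5 = 0  t=2,i=18
  ..#.. -> .   bit 4 = 0  t=0,i=0
  ...## -> #   bit 3 = 1  t=2,i=11
  ...#. -> .   bit 2 = 0  t=0,i=12
  ....# -> #   bit 1 = 1  t=2,i=4
  ..... -> .   bit 0 = 0  t=2,i=9
  bits 00010110100011100011101001001010 = 378419786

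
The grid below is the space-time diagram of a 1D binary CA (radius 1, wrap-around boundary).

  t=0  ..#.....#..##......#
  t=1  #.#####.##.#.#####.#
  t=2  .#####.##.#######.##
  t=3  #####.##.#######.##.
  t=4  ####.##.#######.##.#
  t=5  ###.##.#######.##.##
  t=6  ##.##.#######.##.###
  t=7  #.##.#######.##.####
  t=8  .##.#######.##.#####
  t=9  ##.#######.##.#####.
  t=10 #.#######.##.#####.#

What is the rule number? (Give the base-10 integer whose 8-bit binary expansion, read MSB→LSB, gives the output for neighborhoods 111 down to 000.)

189

  ###|#  b7=1 t=1,i=3
  ##.|.  b6=0 t=0,i=12
  #.#|#  b5=1 t=1,i=1
  #..|#  b4=1 t=0,i=0
  .##|#  b3=1 t=0,i=11
  .#.|#  b2=1 t=0,i=2
  ..#|.  b1=0 t=0,i=1
  ...|#  b0=1 t=0,i=4
  bits 10111101 = 189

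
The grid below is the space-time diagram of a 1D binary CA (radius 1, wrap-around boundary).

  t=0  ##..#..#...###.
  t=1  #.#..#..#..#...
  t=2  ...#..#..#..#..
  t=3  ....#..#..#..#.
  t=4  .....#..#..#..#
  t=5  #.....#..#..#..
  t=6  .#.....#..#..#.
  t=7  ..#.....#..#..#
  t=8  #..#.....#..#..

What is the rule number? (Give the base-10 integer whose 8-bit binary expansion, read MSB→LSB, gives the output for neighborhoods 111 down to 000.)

  [7] ### => .  t=0,i=12
  [6] ##. => .  t=0,i=1
  [5] #.# => .  t=0,i=14
  [4] #.. => #  t=0,i=2
  [3] .## => #  t=0,i=0
  [2] .#. => .  t=0,i=4
  [1] ..# => .  t=0,i=3
  [0] ... => .  t=0,i=9
  bits 00011000 = 24

24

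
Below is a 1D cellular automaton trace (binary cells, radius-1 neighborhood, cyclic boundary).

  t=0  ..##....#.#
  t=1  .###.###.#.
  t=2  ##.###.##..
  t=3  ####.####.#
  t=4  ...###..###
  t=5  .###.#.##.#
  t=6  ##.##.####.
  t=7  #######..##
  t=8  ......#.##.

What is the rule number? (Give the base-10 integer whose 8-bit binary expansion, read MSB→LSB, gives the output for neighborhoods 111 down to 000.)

  ###|.  b7=0 t=1,i=2
  ##.|#  b6=1 t=0,i=3
  #.#|#  b5=1 t=0,i=9
  #..|.  b4=0 t=0,i=0
  .##|#  b3=1 t=0,i=2
  .#.|.  b2=0 t=0,i=8
  ..#|#  b1=1 t=0,i=1
  ...|#  b0=1 t=0,i=5
  bits 01101011 = 107

107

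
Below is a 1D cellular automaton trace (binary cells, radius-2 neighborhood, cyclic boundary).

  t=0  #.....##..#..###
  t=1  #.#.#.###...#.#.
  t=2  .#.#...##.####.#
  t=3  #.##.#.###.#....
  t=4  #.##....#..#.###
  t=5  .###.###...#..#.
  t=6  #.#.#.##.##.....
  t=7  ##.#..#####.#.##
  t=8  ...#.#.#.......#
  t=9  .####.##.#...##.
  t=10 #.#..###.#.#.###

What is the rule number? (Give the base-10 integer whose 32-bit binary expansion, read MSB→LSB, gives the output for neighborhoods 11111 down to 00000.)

  ##### -> .   bit 31 = 0  t=7,i=8
  ####. -> .   bit 30 = 0  t=0,i=15
  ###.# -> .   bit 29 = 0  t=2,i=13
  ###.. -> #   bit 28 = 1  t=0,i=0
  ##.## -> #   bit 27 = 1  t=2,i=9
  ##.#. -> .   bit 26 = 0  t=2,i=14
  ##..# -> #   bit 25 = 1  t=0,i=8
  ##... -> .   bit 24 = 0  t=0,i=1
  #.### -> .   bit 23 = 0  t=1,i=6
  #.##. -> #   bit 22 = 1  t=3,i=2
  #.#.# -> .   bit 21 = 0  t=1,i=0
  #.#.. -> #   bit 20 = 1  t=2,i=3
  #..## -> #   bit 19 = 1  t=0,i=12
  #..#. -> .   bit 18 = 0  t=0,i=9
  #...# -> #   bit 17 = 1  t=1,i=10
  #.... -> #   bit 16 = 1  t=0,i=2
  .#### -> #   bit 15 = 1  t=0,i=14
  .###. -> #   bit 14 = 1  t=1,i=7
  .##.# -> #   bit 13 = 1  t=2,i=8
  .##.. -> #   bit 12 = 1  t=0,i=7
  .#.## -> .   bit 11 = 0  t=1,i=5
  .#.#. -> #   bit 10 = 1  t=1,i=1
  .#..# -> .   bit 9 = 0  t=0,i=11
  .#... -> .   bit 8 = 0  t=2,i=4
  ..### -> .   bit 7 = 0  t=0,i=13
  ..##. -> #   bit 6 = 1  t=0,i=6
  ..#.# -> #   bit 5 = 1  t=1,i=12
  ..#.. -> .   bit 4 = 0  t=0,i=10
  ...## -> .   bit 3 = 0  t=0,i=5
  ...#. -> #   bit 2 = 1  t=1,i=11
  ....# -> #   bit 1 = 1  t=0,i=4
  ..... -> .   bit 0 = 0  t=0,i=3
  bits 00011010010110111111010001100110 = 442233958

442233958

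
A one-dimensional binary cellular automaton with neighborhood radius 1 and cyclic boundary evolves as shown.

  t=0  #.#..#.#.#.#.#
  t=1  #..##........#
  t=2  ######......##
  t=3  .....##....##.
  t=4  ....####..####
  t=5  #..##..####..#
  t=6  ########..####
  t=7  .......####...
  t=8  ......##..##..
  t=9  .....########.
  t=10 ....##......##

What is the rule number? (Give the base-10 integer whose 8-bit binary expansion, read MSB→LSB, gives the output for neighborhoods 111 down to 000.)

90

  ### -> .   bit 7 = 0  t=2,i=0
  ##. -> #   bit 6 = 1  t=0,i=0
  #.# -> .   bit 5 = 0  t=0,i=1
  #.. -> #   bit 4 = 1  t=0,i=3
  .## -> #   bit 3 = 1  t=0,i=13
  .#. -> .   bit 2 = 0  t=0,i=2
  ..# -> #   bit 1 = 1  t=0,i=4
  ... -> .   bit 0 = 0  t=1,i=6
  bits 01011010 = 90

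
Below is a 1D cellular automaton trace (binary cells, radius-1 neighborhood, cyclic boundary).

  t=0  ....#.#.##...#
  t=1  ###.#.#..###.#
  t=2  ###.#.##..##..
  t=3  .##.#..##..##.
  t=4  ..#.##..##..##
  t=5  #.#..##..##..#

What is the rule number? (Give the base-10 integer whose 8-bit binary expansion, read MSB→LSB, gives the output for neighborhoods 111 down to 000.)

213

  [7] ### => #  t=1,i=0
  [6] ##. => #  t=0,i=9
  [5] #.# => .  t=0,i=5
  [4] #.. => #  t=0,i=0
  [3] .## => .  t=0,i=8
  [2] .#. => #  t=0,i=4
  [1] ..# => .  t=0,i=3
  [0] ... => #  t=0,i=1
  bits 11010101 = 213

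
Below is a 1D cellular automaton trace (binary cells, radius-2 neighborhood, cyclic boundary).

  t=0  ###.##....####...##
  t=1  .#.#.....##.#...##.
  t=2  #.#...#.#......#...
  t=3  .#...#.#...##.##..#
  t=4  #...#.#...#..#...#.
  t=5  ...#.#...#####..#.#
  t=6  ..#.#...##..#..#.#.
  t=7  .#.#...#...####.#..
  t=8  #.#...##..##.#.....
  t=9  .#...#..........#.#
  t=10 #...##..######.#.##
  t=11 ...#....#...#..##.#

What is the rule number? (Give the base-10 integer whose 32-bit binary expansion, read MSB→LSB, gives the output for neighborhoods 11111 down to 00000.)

  #####|.  b31=0 t=0,i=0
  ####.|#  b30=1 t=0,i=1
  ###.#|.  b29=0 t=0,i=2
  ###..|.  b28=0 t=0,i=13
  ##.##|#  b27=1 t=0,i=3
  ##.#.|.  b26=0 t=1,i=11
  ##..#|.  b25=0 t=1,i=18
  ##...|.  b24=0 t=0,i=6
  #.###|.  b23=0 t=10,i=17
  #.##.|.  b22=0 t=0,i=4
  #.#.#|#  b21=1 t=9,i=18
  #.#..|.  b20=0 t=1,i=3
  #..##|.  b19=0 t=8,i=9
  #..#.|#  b18=1 t=1,i=0
  #...#|.  b17=0 t=0,i=15
  #....|.  b16=0 t=0,i=7
  .####|.  b15=0 t=0,i=11
  .###.|#  b14=1 t=10,i=18
  .##.#|.  b13=0 t=1,i=10
  .##..|.  b12=0 t=0,i=5
  .#.##|#  b11=1 t=10,i=16
  .#.#.|#  b10=1 t=1,i=2
  .#..#|#  b9=1 t=4,i=11
  .#...|.  b8=0 t=1,i=4
  ..###|#  b7=1 t=0,i=10
  ..##.|.  b6=0 t=1,i=9
  ..#.#|.  b5=0 t=1,i=1
  ..#..|#  b4=1 t=2,i=15
  ...##|#  b3=1 t=0,i=9
  ...#.|#  b2=1 t=2,i=5
  ....#|.  b1=0 t=0,i=8
  .....|#  b0=1 t=1,i=6
  bits 01001000001001000100111010011101 = 1210338973

1210338973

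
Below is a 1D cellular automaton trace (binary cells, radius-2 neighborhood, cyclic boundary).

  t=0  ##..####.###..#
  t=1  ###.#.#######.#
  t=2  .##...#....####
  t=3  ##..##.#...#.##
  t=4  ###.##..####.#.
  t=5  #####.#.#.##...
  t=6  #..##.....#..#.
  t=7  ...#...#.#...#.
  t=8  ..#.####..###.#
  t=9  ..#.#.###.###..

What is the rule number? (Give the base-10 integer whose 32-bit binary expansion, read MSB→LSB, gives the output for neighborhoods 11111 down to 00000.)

2059559397

  [31] ##### => .  t=1,i=8
  [30] ####. => #  t=0,i=6
  [29] ###.# => #  t=0,i=7
  [28] ###.. => #  t=0,i=1
  [27] ##.## => #  t=0,i=8
  [26] ##.#. => .  t=1,i=3
  [25] ##..# => #  t=0,i=2
  [24] ##... => .  t=2,i=3
  [23] #.### => #  t=0,i=9
  [22] #.##. => #  t=2,i=1
  [21] #.#.# => .  t=1,i=4
  [20] #.#.. => .  t=3,i=7
  [19] #..## => .  t=0,i=3
  [18] #..#. => .  t=6,i=12
  [17] #...# => #  t=2,i=4
  [16] #.... => .  t=2,i=8
  [15] .#### => .  t=0,i=5
  [14] .###. => #  t=0,i=0
  [13] .##.# => #  t=3,i=5
  [12] .##.. => .  t=2,i=2
  [11] .#.## => .  t=1,i=5
  [10] .#.#. => .  t=5,i=7
  [9] .#..# => .  t=6,i=1
  [8] .#... => #  t=2,i=7
  [7] ..### => #  t=0,i=4
  [6] ..##. => #  t=3,i=4
  [5] ..#.# => #  t=3,i=11
  [4] ..#.. => .  t=2,i=6
  [3] ...## => .  t=2,i=10
  [2] ...#. => #  t=2,i=5
  [1] ....# => .  t=2,i=9
  [0] ..... => #  t=6,i=7
  bits 01111010110000100110000111100101 = 2059559397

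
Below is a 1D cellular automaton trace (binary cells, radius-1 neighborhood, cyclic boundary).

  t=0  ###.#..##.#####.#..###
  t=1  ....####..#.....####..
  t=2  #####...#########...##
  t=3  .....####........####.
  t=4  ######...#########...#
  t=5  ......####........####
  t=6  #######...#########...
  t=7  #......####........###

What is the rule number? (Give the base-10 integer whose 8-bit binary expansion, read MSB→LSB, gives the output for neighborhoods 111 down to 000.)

31

  nb ###: next=.  (t=0,i=0, bit7=0)
  nb ##.: next=.  (t=0,i=2, bit6=0)
  nb #.#: next=.  (t=0,i=3, bit5=0)
  nb #..: next=#  (t=0,i=5, bit4=1)
  nb .##: next=#  (t=0,i=7, bit3=1)
  nb .#.: next=#  (t=0,i=4, bit2=1)
  nb ..#: next=#  (t=0,i=6, bit1=1)
  nb ...: next=#  (t=1,i=0, bit0=1)
  bits 00011111 = 31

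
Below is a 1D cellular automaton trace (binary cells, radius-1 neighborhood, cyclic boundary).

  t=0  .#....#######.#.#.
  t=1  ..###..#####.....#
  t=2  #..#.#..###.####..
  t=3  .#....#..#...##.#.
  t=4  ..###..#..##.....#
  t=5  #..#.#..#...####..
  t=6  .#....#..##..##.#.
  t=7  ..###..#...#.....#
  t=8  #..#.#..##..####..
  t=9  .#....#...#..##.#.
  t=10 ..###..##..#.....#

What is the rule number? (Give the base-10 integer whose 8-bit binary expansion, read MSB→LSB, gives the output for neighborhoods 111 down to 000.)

145

  ###|#  b7=1 t=0,i=7
  ##.|.  b6=0 t=0,i=12
  #.#|.  b5=0 t=0,i=13
  #..|#  b4=1 t=0,i=2
  .##|.  b3=0 t=0,i=6
  .#.|.  b2=0 t=0,i=1
  ..#|.  b1=0 t=0,i=0
  ...|#  b0=1 t=0,i=3
  bits 10010001 = 145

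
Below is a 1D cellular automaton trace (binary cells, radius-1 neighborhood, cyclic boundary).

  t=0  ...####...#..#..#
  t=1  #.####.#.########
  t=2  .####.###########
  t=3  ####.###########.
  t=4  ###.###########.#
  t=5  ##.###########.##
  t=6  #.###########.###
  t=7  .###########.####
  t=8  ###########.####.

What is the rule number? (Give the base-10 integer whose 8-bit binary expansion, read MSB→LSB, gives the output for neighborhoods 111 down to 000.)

190

  ###|#  b7=1 t=0,i=4
  ##.|.  b6=0 t=0,i=6
  #.#|#  b5=1 t=1,i=1
  #..|#  b4=1 t=0,i=0
  .##|#  b3=1 t=0,i=3
  .#.|#  b2=1 t=0,i=10
  ..#|#  b1=1 t=0,i=2
  ...|.  b0=0 t=0,i=1
  bits 10111110 = 190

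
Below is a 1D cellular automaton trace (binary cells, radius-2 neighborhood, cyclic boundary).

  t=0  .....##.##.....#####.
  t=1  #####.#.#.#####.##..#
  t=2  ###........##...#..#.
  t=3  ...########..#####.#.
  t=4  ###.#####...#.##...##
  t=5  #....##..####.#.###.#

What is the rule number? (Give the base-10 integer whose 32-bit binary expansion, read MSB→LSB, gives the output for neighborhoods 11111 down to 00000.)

2170266431

  nb #####: next=#  (t=0,i=17, bit31=1)
  nb ####.: next=.  (t=0,i=18, bit30=0)
  nb ###.#: next=.  (t=1,i=4, bit29=0)
  nb ###..: next=.  (t=0,i=19, bit28=0)
  nb ##.##: next=.  (t=0,i=7, bit27=0)
  nb ##.#.: next=.  (t=1,i=5, bit26=0)
  nb ##..#: next=.  (t=1,i=18, bit25=0)
  nb ##...: next=#  (t=0,i=10, bit24=1)
  nb #.###: next=.  (t=1,i=10, bit23=0)
  nb #.##.: next=#  (t=0,i=8, bit22=1)
  nb #.#.#: next=.  (t=1,i=6, bit21=0)
  nb #.#..: next=#  (t=3,i=19, bit20=1)
  nb #..##: next=#  (t=1,i=19, bit19=1)
  nb #..#.: next=.  (t=2,i=18, bit18=0)
  nb #...#: next=#  (t=2,i=14, bit17=1)
  nb #....: next=#  (t=0,i=0, bit16=1)
  nb .####: next=#  (t=0,i=16, bit15=1)
  nb .###.: next=.  (t=2,i=1, bit14=0)
  nb .##.#: next=#  (t=0,i=6, bit13=1)
  nb .##..: next=.  (t=0,i=9, bit12=0)
  nb .#.##: next=.  (t=1,i=9, bit11=0)
  nb .#.#.: next=.  (t=1,i=7, bit10=0)
  nb .#..#: next=#  (t=2,i=17, bit9=1)
  nb .#...: next=#  (t=3,i=20, bit8=1)
  nb ..###: next=.  (t=0,i=15, bit7=0)
  nb ..##.: next=.  (t=0,i=5, bit6=0)
  nb ..#.#: next=#  (t=2,i=19, bit5=1)
  nb ..#..: next=#  (t=2,i=16, bit4=1)
  nb ...##: next=#  (t=0,i=4, bit3=1)
  nb ...#.: next=#  (t=2,i=15, bit2=1)
  nb ....#: next=#  (t=0,i=3, bit1=1)
  nb .....: next=#  (t=0,i=1, bit0=1)
  bits 10000001010110111010001100111111 = 2170266431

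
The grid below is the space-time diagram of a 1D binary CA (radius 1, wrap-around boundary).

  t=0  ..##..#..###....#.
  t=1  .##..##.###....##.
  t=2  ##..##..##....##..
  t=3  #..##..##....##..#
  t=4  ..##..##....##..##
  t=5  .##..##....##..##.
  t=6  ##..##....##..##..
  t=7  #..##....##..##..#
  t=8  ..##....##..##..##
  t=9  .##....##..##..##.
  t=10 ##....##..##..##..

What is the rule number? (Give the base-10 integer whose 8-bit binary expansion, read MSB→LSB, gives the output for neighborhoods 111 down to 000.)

142

  ###|#  b7=1 t=0,i=10
  ##.|.  b6=0 t=0,i=3
  #.#|.  b5=0 t=1,i=7
  #..|.  b4=0 t=0,i=4
  .##|#  b3=1 t=0,i=2
  .#.|#  b2=1 t=0,i=6
  ..#|#  b1=1 t=0,i=1
  ...|.  b0=0 t=0,i=0
  bits 10001110 = 142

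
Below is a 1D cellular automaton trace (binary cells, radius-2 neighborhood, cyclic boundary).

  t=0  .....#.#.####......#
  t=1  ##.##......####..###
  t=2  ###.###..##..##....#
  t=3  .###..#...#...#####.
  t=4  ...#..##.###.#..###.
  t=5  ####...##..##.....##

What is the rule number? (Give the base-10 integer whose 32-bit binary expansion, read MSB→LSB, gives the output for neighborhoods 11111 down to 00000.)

  [31] ##### => #  t=1,i=19
  [30] ####. => #  t=0,i=11
  [29] ###.# => #  t=1,i=1
  [28] ###.. => #  t=0,i=12
  [27] ##.## => #  t=1,i=2
  [26] ##.#. => #  t=4,i=12
  [25] ##..# => .  t=1,i=15
  [24] ##... => #  t=0,i=13
  [23] #.### => .  t=0,i=9
  [22] #.##. => .  t=1,i=3
  [21] #.#.# => .  t=0,i=7
  [20] #.#.. => .  t=4,i=13
  [19] #..## => .  t=1,i=16
  [18] #..#. => .  t=3,i=5
  [17] #...# => .  t=3,i=8
  [16] #.... => #  t=0,i=1
  [15] .#### => .  t=0,i=10
  [14] .###. => .  t=2,i=5
  [13] .##.# => #  t=4,i=7
  [12] .##.. => #  t=1,i=4
  [11] .#.## => .  t=0,i=8
  [10] .#.#. => .  t=0,i=6
  [9] .#..# => .  t=4,i=4
  [8] .#... => #  t=0,i=0
  [7] ..### => .  t=1,i=11
  [6] ..##. => .  t=2,i=9
  [5] ..#.# => .  t=0,i=5
  [4] ..#.. => #  t=0,i=19
  [3] ...## => #  t=1,i=10
  [2] ...#. => #  t=0,i=4
  [1] ....# => #  t=0,i=3
  [0] ..... => .  t=0,i=2
  bits 11111101000000010011000100011110 = 4244713758

4244713758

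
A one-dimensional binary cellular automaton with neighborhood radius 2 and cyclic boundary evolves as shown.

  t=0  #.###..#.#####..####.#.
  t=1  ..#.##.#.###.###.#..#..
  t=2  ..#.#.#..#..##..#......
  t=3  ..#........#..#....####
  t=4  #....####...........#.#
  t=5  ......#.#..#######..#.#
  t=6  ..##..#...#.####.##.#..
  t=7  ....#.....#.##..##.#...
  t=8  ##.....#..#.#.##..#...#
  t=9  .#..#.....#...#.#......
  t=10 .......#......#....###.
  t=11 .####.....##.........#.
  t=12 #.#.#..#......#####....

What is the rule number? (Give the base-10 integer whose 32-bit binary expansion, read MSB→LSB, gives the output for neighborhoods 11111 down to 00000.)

2663940129

  #####|#  b31=1 t=0,i=11
  ####.|.  b30=0 t=0,i=12
  ###.#|.  b29=0 t=0,i=19
  ###..|#  b28=1 t=0,i=4
  ##.##|#  b27=1 t=1,i=12
  ##.#.|#  b26=1 t=0,i=20
  ##..#|#  b25=1 t=0,i=5
  ##...|.  b24=0 t=4,i=1
  #.###|#  b23=1 t=0,i=2
  #.##.|#  b22=1 t=1,i=4
  #.#.#|.  b21=0 t=0,i=0
  #.#..|.  b20=0 t=1,i=17
  #..##|#  b19=1 t=0,i=15
  #..#.|.  b18=0 t=0,i=6
  #...#|.  b17=0 t=6,i=8
  #....|.  b16=0 t=1,i=22
  .####|#  b15=1 t=0,i=10
  .###.|.  b14=0 t=0,i=3
  .##.#|.  b13=0 t=1,i=5
  .##..|.  b12=0 t=2,i=13
  .#.##|.  b11=0 t=0,i=1
  .#.#.|.  b10=0 t=0,i=22
  .#..#|.  b9=0 t=1,i=18
  .#...|.  b8=0 t=1,i=21
  ..###|.  b7=0 t=0,i=16
  ..##.|.  b6=0 t=2,i=12
  ..#.#|#  b5=1 t=0,i=7
  ..#..|.  b4=0 t=1,i=20
  ...##|.  b3=0 t=3,i=18
  ...#.|.  b2=0 t=1,i=1
  ....#|.  b1=0 t=1,i=0
  .....|#  b0=1 t=2,i=19
  bits 10011110110010001000000000100001 = 2663940129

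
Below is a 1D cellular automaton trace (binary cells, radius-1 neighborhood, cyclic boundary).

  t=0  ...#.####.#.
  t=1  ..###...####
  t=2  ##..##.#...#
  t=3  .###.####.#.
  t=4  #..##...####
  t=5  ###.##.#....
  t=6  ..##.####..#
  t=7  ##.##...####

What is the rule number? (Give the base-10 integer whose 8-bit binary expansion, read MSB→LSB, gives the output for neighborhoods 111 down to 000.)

118

  ### -> .   bit 7 = 0  t=0,i=6
  ##. -> #   bit 6 = 1  t=0,i=8
  #.# -> #   bit 5 = 1  t=0,i=4
  #.. -> #   bit 4 = 1  t=0,i=11
  .## -> .   bit 3 = 0  t=0,i=5
  .#. -> #   bit 2 = 1  t=0,i=3
  ..# -> #   bit 1 = 1  t=0,i=2
  ... -> .   bit 0 = 0  t=0,i=0
  bits 01110110 = 118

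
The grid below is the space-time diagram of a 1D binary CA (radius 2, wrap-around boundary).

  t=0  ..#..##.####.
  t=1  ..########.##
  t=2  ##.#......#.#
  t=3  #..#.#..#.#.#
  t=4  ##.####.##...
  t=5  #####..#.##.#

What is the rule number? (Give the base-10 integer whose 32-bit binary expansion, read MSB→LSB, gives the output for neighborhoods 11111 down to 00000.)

463074938

  #####|.  b31=0 t=1,i=4
  ####.|.  b30=0 t=0,i=10
  ###.#|.  b29=0 t=1,i=9
  ###..|#  b28=1 t=0,i=11
  ##.##|#  b27=1 t=0,i=7
  ##.#.|.  b26=0 t=2,i=2
  ##..#|#  b25=1 t=1,i=0
  ##...|#  b24=1 t=0,i=12
  #.###|#  b23=1 t=0,i=8
  #.##.|.  b22=0 t=1,i=11
  #.#.#|.  b21=0 t=3,i=10
  #.#..|#  b20=1 t=2,i=3
  #..##|#  b19=1 t=0,i=4
  #..#.|.  b18=0 t=3,i=2
  #...#|.  b17=0 t=0,i=0
  #....|#  b16=1 t=2,i=5
  .####|#  b15=1 t=0,i=9
  .###.|#  b14=1 t=2,i=0
  .##.#|#  b13=1 t=0,i=6
  .##..|#  b12=1 t=1,i=12
  .#.##|.  b11=0 t=2,i=11
  .#.#.|#  b10=1 t=3,i=4
  .#..#|#  b9=1 t=0,i=3
  .#...|.  b8=0 t=2,i=4
  ..###|.  b7=0 t=1,i=2
  ..##.|#  b6=1 t=0,i=5
  ..#.#|#  b5=1 t=2,i=10
  ..#..|#  b4=1 t=0,i=2
  ...##|#  b3=1 t=4,i=12
  ...#.|.  b2=0 t=0,i=1
  ....#|#  b1=1 t=2,i=8
  .....|.  b0=0 t=2,i=6
  bits 00011011100110011111011001111010 = 463074938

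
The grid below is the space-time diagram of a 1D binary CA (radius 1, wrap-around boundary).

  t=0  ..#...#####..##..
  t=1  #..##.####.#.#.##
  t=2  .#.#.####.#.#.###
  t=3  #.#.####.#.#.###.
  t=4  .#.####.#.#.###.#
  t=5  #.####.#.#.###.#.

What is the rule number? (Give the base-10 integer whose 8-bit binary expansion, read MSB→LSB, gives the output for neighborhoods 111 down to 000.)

  [7] ### => #  t=0,i=7
  [6] ##. => .  t=0,i=10
  [5] #.# => #  t=1,i=5
  [4] #.. => #  t=0,i=3
  [3] .## => #  t=0,i=6
  [2] .#. => .  t=0,i=2
  [1] ..# => .  t=0,i=1
  [0] ... => #  t=0,i=0
  bits 10111001 = 185

185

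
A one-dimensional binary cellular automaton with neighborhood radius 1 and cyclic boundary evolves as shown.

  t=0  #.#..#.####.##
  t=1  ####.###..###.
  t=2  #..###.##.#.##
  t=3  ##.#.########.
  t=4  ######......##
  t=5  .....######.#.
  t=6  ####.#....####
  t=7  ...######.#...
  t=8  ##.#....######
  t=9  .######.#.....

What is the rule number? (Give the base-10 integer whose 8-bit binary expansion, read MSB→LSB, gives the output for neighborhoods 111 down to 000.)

125

  ###|.  b7=0 t=0,i=8
  ##.|#  b6=1 t=0,i=0
  #.#|#  b5=1 t=0,i=1
  #..|#  b4=1 t=0,i=3
  .##|#  b3=1 t=0,i=7
  .#.|#  b2=1 t=0,i=2
  ..#|.  b1=0 t=0,i=4
  ...|#  b0=1 t=4,i=7
  bits 01111101 = 125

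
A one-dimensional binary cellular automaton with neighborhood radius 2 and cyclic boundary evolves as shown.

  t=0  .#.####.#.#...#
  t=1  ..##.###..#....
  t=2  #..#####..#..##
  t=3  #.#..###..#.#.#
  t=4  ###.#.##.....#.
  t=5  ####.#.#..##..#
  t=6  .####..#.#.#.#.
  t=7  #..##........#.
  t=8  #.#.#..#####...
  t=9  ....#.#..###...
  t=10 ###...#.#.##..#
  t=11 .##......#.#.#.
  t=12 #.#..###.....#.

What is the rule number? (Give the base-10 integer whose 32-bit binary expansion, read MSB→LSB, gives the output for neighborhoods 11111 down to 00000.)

  [31] ##### => #  t=2,i=5
  [30] ####. => #  t=0,i=5
  [29] ###.# => #  t=0,i=6
  [28] ###.. => #  t=1,i=7
  [27] ##.## => #  t=1,i=4
  [26] ##.#. => #  t=0,i=7
  [25] ##..# => .  t=1,i=8
  [24] ##... => .  t=4,i=8
  [23] #.### => #  t=0,i=3
  [22] #.##. => .  t=3,i=14
  [21] #.#.# => .  t=0,i=1
  [20] #.#.. => #  t=0,i=10
  [19] #..## => #  t=2,i=2
  [18] #..#. => .  t=1,i=9
  [17] #...# => .  t=0,i=12
  [16] #.... => .  t=1,i=12
  [15] .#### => .  t=0,i=4
  [14] .###. => #  t=1,i=6
  [13] .##.# => #  t=1,i=3
  [12] .##.. => #  t=4,i=7
  [11] .#.## => #  t=0,i=2
  [10] .#.#. => .  t=0,i=0
  [9] .#..# => .  t=2,i=11
  [8] .#... => .  t=0,i=11
  [7] ..### => .  t=2,i=3
  [6] ..##. => .  t=1,i=2
  [5] ..#.# => .  t=0,i=14
  [4] ..#.. => #  t=1,i=10
  [3] ...## => .  t=1,i=1
  [2] ...#. => .  t=0,i=13
  [1] ....# => #  t=1,i=0
  [0] ..... => #  t=1,i=13
  bits 11111100100110000111100000010011 = 4237850643

4237850643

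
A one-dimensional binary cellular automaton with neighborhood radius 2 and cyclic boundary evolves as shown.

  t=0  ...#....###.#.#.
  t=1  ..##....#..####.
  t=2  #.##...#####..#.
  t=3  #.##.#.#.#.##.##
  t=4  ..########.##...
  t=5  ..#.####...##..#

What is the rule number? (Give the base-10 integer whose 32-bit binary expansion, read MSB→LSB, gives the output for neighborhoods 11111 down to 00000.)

2524591861

  #####|#  b31=1 t=2,i=9
  ####.|.  b30=0 t=1,i=13
  ###.#|.  b29=0 t=0,i=10
  ###..|#  b28=1 t=1,i=14
  ##.##|.  b27=0 t=3,i=1
  ##.#.|#  b26=1 t=0,i=11
  ##..#|#  b25=1 t=2,i=12
  ##...|.  b24=0 t=1,i=4
  #.###|.  b23=0 t=3,i=14
  #.##.|#  b22=1 t=2,i=2
  #.#.#|#  b21=1 t=0,i=12
  #.#..|#  b20=1 t=0,i=14
  #..##|#  b19=1 t=1,i=10
  #..#.|.  b18=0 t=2,i=13
  #...#|#  b17=1 t=1,i=0
  #....|.  b16=0 t=0,i=0
  .####|.  b15=0 t=1,i=12
  .###.|.  b14=0 t=0,i=9
  .##.#|#  b13=1 t=3,i=3
  .##..|#  b12=1 t=1,i=3
  .#.##|.  b11=0 t=2,i=1
  .#.#.|#  b10=1 t=0,i=13
  .#..#|#  b9=1 t=1,i=9
  .#...|.  b8=0 t=0,i=4
  ..###|#  b7=1 t=0,i=8
  ..##.|#  b6=1 t=1,i=2
  ..#.#|#  b5=1 t=2,i=14
  ..#..|#  b4=1 t=0,i=3
  ...##|.  b3=0 t=0,i=7
  ...#.|#  b2=1 t=0,i=2
  ....#|.  b1=0 t=0,i=1
  .....|#  b0=1 t=4,i=15
  bits 10010110011110100011011011110101 = 2524591861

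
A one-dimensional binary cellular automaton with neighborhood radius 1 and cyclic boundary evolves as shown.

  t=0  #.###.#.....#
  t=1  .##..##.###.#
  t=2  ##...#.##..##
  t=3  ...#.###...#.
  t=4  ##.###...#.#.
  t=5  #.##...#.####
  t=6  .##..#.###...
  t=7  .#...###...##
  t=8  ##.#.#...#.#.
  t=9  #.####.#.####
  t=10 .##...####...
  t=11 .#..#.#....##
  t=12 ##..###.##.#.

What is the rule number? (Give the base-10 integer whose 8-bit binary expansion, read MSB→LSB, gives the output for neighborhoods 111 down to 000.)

  ### -> .   bit 7 = 0  t=0,i=3
  ##. -> .   bit 6 = 0  t=0,i=0
  #.# -> #   bit 5 = 1  t=0,i=1
  #.. -> .   bit 4 = 0  t=0,i=7
  .## -> #   bit 3 = 1  t=0,i=2
  .#. -> #   bit 2 = 1  t=0,i=6
  ..# -> .   bit 1 = 0  t=0,i=11
  ... -> #   bit 0 = 1  t=0,i=8
  bits 00101101 = 45

45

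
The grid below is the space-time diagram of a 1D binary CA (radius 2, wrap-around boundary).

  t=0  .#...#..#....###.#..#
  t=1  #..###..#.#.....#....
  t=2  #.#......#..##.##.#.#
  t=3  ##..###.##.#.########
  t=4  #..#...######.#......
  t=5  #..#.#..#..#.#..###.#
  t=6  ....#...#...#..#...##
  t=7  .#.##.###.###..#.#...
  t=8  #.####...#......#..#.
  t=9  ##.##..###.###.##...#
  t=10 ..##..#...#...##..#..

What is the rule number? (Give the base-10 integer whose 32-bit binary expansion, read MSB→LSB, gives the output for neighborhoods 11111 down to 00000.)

  [31] ##### => .  t=3,i=15
  [30] ####. => #  t=3,i=0
  [29] ###.# => .  t=0,i=15
  [28] ###.. => .  t=1,i=5
  [27] ##.## => #  t=2,i=14
  [26] ##.#. => #  t=0,i=16
  [25] ##..# => .  t=1,i=6
  [24] ##... => .  t=6,i=0
  [23] #.### => .  t=3,i=13
  [22] #.##. => #  t=2,i=15
  [21] #.#.# => #  t=2,i=18
  [20] #.#.. => .  t=0,i=1
  [19] #..## => #  t=1,i=2
  [18] #..#. => .  t=0,i=7
  [17] #...# => #  t=0,i=3
  [16] #.... => #  t=0,i=10
  [15] .#### => #  t=3,i=14
  [14] .###. => .  t=0,i=14
  [13] .##.# => #  t=2,i=0
  [12] .##.. => .  t=5,i=0
  [11] .#.## => #  t=2,i=19
  [10] .#.#. => #  t=0,i=0
  [9] .#..# => .  t=0,i=6
  [8] .#... => .  t=0,i=2
  [7] ..### => .  t=0,i=13
  [6] ..##. => .  t=2,i=12
  [5] ..#.# => .  t=0,i=20
  [4] ..#.. => #  t=0,i=5
  [3] ...## => .  t=0,i=12
  [2] ...#. => #  t=0,i=4
  [1] ....# => .  t=0,i=11
  [0] ..... => #  t=1,i=13
  bits 01001100011010111010110000010101 = 1282124821

1282124821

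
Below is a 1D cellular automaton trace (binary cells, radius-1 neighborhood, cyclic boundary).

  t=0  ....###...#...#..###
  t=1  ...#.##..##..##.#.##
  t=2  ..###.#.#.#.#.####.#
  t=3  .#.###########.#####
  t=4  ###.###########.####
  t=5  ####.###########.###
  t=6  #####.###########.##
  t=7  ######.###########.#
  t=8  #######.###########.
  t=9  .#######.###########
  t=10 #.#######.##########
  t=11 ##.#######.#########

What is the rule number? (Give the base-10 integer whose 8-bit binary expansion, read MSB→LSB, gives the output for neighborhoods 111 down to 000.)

230

  [7] ### => #  t=0,i=5
  [6] ##. => #  t=0,i=6
  [5] #.# => #  t=1,i=4
  [4] #.. => .  t=0,i=0
  [3] .## => .  t=0,i=4
  [2] .#. => #  t=0,i=10
  [1] ..# => #  t=0,i=3
  [0] ... => .  t=0,i=1
  bits 11100110 = 230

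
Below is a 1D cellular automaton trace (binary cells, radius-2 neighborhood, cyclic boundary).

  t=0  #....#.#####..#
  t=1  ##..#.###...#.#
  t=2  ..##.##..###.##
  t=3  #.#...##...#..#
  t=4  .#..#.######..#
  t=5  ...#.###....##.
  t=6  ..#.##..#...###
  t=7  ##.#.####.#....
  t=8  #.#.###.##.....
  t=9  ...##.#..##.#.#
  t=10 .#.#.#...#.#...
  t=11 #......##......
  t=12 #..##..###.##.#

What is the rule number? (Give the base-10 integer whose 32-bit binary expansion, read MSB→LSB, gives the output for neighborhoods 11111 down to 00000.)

  ##### -> .   bit 31 = 0  t=0,i=9
  ####. -> .   bit 30 = 0  t=0,i=10
  ###.# -> #   bit 29 = 1  t=2,i=11
  ###.. -> .   bit 28 = 0  t=0,i=11
  ##.## -> .   bit 27 = 0  t=2,i=4
  ##.#. -> #   bit 26 = 1  t=3,i=1
  ##..# -> #   bit 25 = 1  t=0,i=12
  ##... -> #   bit 24 = 1  t=0,i=1
  #.### -> #   bit 23 = 1  t=0,i=7
  #.##. -> .   bit 22 = 0  t=2,i=5
  #.#.# -> .   bit 21 = 0  t=7,i=3
  #.#.. -> .   bit 20 = 0  t=3,i=2
  #..## -> .   bit 19 = 0  t=0,i=13
  #..#. -> #   bit 18 = 1  t=1,i=3
  #...# -> #   bit 17 = 1  t=1,i=10
  #.... -> .   bit 16 = 0  t=0,i=2
  .#### -> #   bit 15 = 1  t=0,i=8
  .###. -> .   bit 14 = 0  t=1,i=0
  .##.# -> .   bit 13 = 0  t=2,i=3
  .##.. -> #   bit 12 = 1  t=0,i=0
  .#.## -> #   bit 11 = 1  t=0,i=6
  .#.#. -> .   bit 10 = 0  t=4,i=0
  .#..# -> .   bit 9 = 0  t=3,i=12
  .#... -> .   bit 8 = 0  t=3,i=3
  ..### -> .   bit 7 = 0  t=2,i=9
  ..##. -> #   bit 6 = 1  t=0,i=14
  ..#.# -> .   bit 5 = 0  t=0,i=5
  ..#.. -> #   bit 4 = 1  t=3,i=11
  ...## -> .   bit 3 = 0  t=3,i=5
  ...#. -> #   bit 2 = 1  t=0,i=4
  ....# -> .   bit 1 = 0  t=0,i=3
  ..... -> #   bit 0 = 1  t=8,i=12
  bits 00100111100001101001100001010101 = 663132245

663132245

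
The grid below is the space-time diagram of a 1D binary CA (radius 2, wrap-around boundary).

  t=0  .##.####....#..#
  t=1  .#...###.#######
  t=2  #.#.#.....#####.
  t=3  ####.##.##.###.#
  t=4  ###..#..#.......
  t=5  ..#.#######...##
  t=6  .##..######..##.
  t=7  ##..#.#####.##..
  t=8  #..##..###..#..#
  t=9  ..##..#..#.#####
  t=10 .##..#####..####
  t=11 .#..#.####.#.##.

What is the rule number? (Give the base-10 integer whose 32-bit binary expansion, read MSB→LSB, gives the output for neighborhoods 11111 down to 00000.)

  [31] ##### => #  t=1,i=11
  [30] ####. => #  t=0,i=6
  [29] ###.# => .  t=1,i=7
  [28] ###.. => #  t=0,i=7
  [27] ##.## => .  t=0,i=3
  [26] ##.#. => #  t=1,i=0
  [25] ##..# => .  t=4,i=3
  [24] ##... => .  t=0,i=8
  [23] #.### => .  t=0,i=4
  [22] #.##. => #  t=0,i=1
  [21] #.#.# => #  t=2,i=0
  [20] #.#.. => .  t=1,i=1
  [19] #..## => #  t=6,i=0
  [18] #..#. => #  t=0,i=14
  [17] #...# => .  t=1,i=3
  [16] #.... => #  t=0,i=9
  [15] .#### => #  t=0,i=5
  [14] .###. => .  t=1,i=6
  [13] .##.# => .  t=0,i=2
  [12] .##.. => .  t=5,i=15
  [11] .#.## => .  t=0,i=0
  [10] .#.#. => #  t=2,i=1
  [9] .#..# => #  t=0,i=13
  [8] .#... => #  t=1,i=2
  [7] ..### => .  t=1,i=5
  [6] ..##. => #  t=5,i=14
  [5] ..#.# => #  t=0,i=15
  [4] ..#.. => #  t=0,i=12
  [3] ...## => #  t=1,i=4
  [2] ...#. => #  t=0,i=11
  [1] ....# => #  t=0,i=10
  [0] ..... => .  t=2,i=7
  bits 11010100011011011000011101111110 = 3563947902

3563947902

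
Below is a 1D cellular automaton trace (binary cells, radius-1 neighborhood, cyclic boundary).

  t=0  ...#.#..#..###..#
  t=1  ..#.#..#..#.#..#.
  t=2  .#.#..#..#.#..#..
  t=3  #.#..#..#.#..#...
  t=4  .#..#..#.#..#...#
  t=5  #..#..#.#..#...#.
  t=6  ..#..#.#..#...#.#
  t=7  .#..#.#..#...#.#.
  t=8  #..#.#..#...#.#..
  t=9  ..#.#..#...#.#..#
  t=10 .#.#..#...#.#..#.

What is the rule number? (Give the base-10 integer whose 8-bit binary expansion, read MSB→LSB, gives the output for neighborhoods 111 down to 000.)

  ###|#  b7=1 t=0,i=12
  ##.|.  b6=0 t=0,i=13
  #.#|#  b5=1 t=0,i=4
  #..|.  b4=0 t=0,i=0
  .##|.  b3=0 t=0,i=11
  .#.|.  b2=0 t=0,i=3
  ..#|#  b1=1 t=0,i=2
  ...|.  b0=0 t=0,i=1
  bits 10100010 = 162

162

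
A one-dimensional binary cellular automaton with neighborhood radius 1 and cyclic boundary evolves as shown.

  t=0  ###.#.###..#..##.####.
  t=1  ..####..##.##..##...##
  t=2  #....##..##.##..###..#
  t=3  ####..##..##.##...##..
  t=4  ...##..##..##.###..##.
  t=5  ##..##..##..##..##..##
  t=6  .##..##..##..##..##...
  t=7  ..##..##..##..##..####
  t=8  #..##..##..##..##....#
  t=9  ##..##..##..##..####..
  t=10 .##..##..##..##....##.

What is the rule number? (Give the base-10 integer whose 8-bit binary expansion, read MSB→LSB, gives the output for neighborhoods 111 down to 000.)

  ### -> .   bit 7 = 0  t=0,i=1
  ##. -> #   bit 6 = 1  t=0,i=2
  #.# -> #   bit 5 = 1  t=0,i=3
  #.. -> #   bit 4 = 1  t=0,i=9
  .## -> .   bit 3 = 0  t=0,i=0
  .#. -> #   bit 2 = 1  t=0,i=4
  ..# -> .   bit 1 = 0  t=0,i=10
  ... -> #   bit 0 = 1  t=1,i=18
  bits 01110101 = 117

117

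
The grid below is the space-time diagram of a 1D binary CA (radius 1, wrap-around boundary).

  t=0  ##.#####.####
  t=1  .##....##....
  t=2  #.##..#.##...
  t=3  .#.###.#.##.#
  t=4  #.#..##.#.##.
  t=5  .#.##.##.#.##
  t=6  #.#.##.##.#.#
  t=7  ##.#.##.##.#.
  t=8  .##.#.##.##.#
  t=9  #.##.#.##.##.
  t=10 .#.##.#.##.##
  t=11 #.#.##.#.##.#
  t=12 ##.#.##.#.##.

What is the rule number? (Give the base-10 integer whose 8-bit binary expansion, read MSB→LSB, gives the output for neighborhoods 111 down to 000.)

  ### -> .   bit 7 = 0  t=0,i=0
  ##. -> #   bit 6 = 1  t=0,i=1
  #.# -> #   bit 5 = 1  t=0,i=2
  #.. -> #   bit 4 = 1  t=1,i=3
  .## -> .   bit 3 = 0  t=0,i=3
  .#. -> .   bit 2 = 0  t=2,i=0
  ..# -> #   bit 1 = 1  t=1,i=0
  ... -> .   bit 0 = 0  t=1,i=4
  bits 01110010 = 114

114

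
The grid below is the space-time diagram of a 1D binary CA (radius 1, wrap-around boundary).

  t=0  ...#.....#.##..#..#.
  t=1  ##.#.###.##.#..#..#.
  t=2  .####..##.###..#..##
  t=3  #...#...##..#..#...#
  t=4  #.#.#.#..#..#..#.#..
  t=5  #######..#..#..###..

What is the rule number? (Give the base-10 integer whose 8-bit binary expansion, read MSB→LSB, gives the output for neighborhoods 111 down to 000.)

101

  ###|.  b7=0 t=1,i=6
  ##.|#  b6=1 t=0,i=12
  #.#|#  b5=1 t=0,i=10
  #..|.  b4=0 t=0,i=4
  .##|.  b3=0 t=0,i=11
  .#.|#  b2=1 t=0,i=3
  ..#|.  b1=0 t=0,i=2
  ...|#  b0=1 t=0,i=0
  bits 01100101 = 101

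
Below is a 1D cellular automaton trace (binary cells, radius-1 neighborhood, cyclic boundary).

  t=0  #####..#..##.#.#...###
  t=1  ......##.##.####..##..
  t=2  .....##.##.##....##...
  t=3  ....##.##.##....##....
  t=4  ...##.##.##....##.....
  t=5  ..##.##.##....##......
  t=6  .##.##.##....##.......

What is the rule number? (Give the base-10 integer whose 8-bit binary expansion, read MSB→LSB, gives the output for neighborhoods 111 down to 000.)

  ### -> .   bit 7 = 0  t=0,i=0
  ##. -> .   bit 6 = 0  t=0,i=4
  #.# -> #   bit 5 = 1  t=0,i=12
  #.. -> .   bit 4 = 0  t=0,i=5
  .## -> #   bit 3 = 1  t=0,i=10
  .#. -> #   bit 2 = 1  t=0,i=7
  ..# -> #   bit 1 = 1  t=0,i=6
  ... -> .   bit 0 = 0  t=0,i=17
  bits 00101110 = 46

46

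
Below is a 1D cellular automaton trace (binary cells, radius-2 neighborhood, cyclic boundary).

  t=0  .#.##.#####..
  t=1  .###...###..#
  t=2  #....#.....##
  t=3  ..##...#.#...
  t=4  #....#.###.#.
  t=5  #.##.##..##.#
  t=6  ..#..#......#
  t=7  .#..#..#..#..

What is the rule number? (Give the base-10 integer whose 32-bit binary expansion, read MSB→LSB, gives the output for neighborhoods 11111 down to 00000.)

  #####|#  b31=1 t=0,i=8
  ####.|#  b30=1 t=0,i=9
  ###.#|#  b29=1 t=4,i=9
  ###..|.  b28=0 t=0,i=10
  ##.##|.  b27=0 t=0,i=5
  ##.#.|#  b26=1 t=4,i=10
  ##..#|.  b25=0 t=1,i=10
  ##...|.  b24=0 t=0,i=11
  #.###|.  b23=0 t=0,i=6
  #.##.|#  b22=1 t=0,i=3
  #.#.#|.  b21=0 t=4,i=11
  #.#..|#  b20=1 t=3,i=9
  #..##|.  b19=0 t=5,i=8
  #..#.|#  b18=1 t=1,i=11
  #...#|#  b17=1 t=0,i=12
  #....|#  b16=1 t=2,i=2
  .####|#  b15=1 t=0,i=7
  .###.|.  b14=0 t=1,i=2
  .##.#|.  b13=0 t=0,i=4
  .##..|.  b12=0 t=3,i=3
  .#.##|#  b11=1 t=0,i=2
  .#.#.|#  b10=1 t=3,i=8
  .#..#|.  b9=0 t=6,i=0
  .#...|.  b8=0 t=2,i=6
  ..###|.  b7=0 t=1,i=7
  ..##.|.  b6=0 t=3,i=2
  ..#.#|#  b5=1 t=0,i=1
  ..#..|.  b4=0 t=2,i=5
  ...##|.  b3=0 t=1,i=6
  ...#.|.  b2=0 t=0,i=0
  ....#|#  b1=1 t=2,i=3
  .....|.  b0=0 t=2,i=8
  bits 11100100010101111000110000100010 = 3830942754

3830942754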